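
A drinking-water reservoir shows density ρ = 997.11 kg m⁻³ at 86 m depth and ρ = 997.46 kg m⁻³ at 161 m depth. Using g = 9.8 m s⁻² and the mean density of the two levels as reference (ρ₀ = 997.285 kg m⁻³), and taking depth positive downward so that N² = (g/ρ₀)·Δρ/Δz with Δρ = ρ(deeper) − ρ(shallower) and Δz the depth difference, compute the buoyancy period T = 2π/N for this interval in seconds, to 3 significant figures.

Δρ = 997.46 − 997.11 = 0.35 kg m⁻³ over Δz = 161 − 86 = 75 m.
N² = (9.8/997.285) × (0.35/75) = 4.5858 × 10⁻⁵ s⁻².
N = √(4.5858 × 10⁻⁵) = 6.7719 × 10⁻³ rad s⁻¹, so T = 2π/N = 927.83 s ≈ 928 s.

928 s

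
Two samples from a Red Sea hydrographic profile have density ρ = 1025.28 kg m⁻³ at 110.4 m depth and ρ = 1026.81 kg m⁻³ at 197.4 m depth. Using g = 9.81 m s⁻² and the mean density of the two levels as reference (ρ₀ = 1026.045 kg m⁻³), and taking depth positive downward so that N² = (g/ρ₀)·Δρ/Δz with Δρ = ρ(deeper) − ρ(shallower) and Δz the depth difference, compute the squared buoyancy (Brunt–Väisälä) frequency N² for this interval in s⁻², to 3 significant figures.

Δρ = 1026.81 − 1025.28 = 1.53 kg m⁻³ over Δz = 197.4 − 110.4 = 87 m.
N² = (9.81/1026.045) × (1.53/87) = 1.6814 × 10⁻⁴ s⁻² ≈ 1.68 × 10⁻⁴ s⁻².
Since Δρ > 0 the layer is stably stratified.

1.68 × 10⁻⁴ s⁻²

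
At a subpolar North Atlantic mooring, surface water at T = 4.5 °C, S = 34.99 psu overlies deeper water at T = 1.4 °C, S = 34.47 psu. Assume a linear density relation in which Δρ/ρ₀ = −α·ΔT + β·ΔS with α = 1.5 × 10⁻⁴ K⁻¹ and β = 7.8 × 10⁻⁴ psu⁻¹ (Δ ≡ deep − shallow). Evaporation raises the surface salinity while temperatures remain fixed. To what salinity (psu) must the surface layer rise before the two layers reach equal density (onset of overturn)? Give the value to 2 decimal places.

35.07 psu

Neutral buoyancy requires −α(T_deep − T_surf) + β(S_deep − S_surf′) = 0.
S_surf′ = S_deep − (α/β)·ΔT = 34.47 − (1.5 × 10⁻⁴/7.8 × 10⁻⁴)·(-3.1) = 35.0662 psu.
Increase required: 35.0662 − 34.99 = 0.0762 psu.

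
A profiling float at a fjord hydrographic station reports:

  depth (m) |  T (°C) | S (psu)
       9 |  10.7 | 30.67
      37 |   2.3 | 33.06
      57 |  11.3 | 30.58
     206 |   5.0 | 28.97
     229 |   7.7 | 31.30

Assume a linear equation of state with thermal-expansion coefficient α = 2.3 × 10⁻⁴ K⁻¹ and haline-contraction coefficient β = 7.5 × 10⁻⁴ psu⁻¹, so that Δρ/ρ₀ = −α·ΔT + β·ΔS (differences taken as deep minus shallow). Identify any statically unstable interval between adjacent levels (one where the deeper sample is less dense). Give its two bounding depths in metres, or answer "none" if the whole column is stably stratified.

Evaluate Δρ/ρ₀ = −αΔT + βΔS across each adjacent pair:
  9–37 m: −αΔT+βΔS = −(2.3 × 10⁻⁴)(-8.4)+(7.5 × 10⁻⁴)(+2.39) = 3.7 × 10⁻³ → stable
  37–57 m: −αΔT+βΔS = −(2.3 × 10⁻⁴)(+9.0)+(7.5 × 10⁻⁴)(-2.48) = -3.9 × 10⁻³ → UNSTABLE
  57–206 m: −αΔT+βΔS = −(2.3 × 10⁻⁴)(-6.3)+(7.5 × 10⁻⁴)(-1.61) = 2.4 × 10⁻⁴ → stable
  206–229 m: −αΔT+βΔS = −(2.3 × 10⁻⁴)(+2.7)+(7.5 × 10⁻⁴)(+2.33) = 1.1 × 10⁻³ → stable
The 37–57 m interval has Δρ < 0: lighter water underlies denser water.

37–57 m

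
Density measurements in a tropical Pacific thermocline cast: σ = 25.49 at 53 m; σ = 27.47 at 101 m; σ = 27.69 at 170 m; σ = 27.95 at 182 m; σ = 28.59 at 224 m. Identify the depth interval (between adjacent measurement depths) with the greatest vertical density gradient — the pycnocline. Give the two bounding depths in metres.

Compute the density gradient over each adjacent pair:
  53–101 m: Δρ/Δz = 1.98/48 = 0.041 kg m⁻⁴
  101–170 m: Δρ/Δz = 0.22/69 = 3.2 × 10⁻³ kg m⁻⁴
  170–182 m: Δρ/Δz = 0.26/12 = 0.022 kg m⁻⁴
  182–224 m: Δρ/Δz = 0.64/42 = 0.015 kg m⁻⁴
The largest gradient is in the 53–101 m interval — the pycnocline.

53–101 m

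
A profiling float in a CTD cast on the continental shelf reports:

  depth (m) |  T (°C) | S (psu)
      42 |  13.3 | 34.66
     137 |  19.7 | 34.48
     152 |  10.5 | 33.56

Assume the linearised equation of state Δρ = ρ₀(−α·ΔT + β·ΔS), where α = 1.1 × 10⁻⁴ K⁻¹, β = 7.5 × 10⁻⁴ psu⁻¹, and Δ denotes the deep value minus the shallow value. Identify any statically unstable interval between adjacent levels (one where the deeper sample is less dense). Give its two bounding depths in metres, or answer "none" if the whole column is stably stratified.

42–137 m

Evaluate Δρ/ρ₀ = −αΔT + βΔS across each adjacent pair:
  42–137 m: −αΔT+βΔS = −(1.1 × 10⁻⁴)(+6.4)+(7.5 × 10⁻⁴)(-0.18) = -8.4 × 10⁻⁴ → UNSTABLE
  137–152 m: −αΔT+βΔS = −(1.1 × 10⁻⁴)(-9.2)+(7.5 × 10⁻⁴)(-0.92) = 3.2 × 10⁻⁴ → stable
The 42–137 m interval has Δρ < 0: lighter water underlies denser water.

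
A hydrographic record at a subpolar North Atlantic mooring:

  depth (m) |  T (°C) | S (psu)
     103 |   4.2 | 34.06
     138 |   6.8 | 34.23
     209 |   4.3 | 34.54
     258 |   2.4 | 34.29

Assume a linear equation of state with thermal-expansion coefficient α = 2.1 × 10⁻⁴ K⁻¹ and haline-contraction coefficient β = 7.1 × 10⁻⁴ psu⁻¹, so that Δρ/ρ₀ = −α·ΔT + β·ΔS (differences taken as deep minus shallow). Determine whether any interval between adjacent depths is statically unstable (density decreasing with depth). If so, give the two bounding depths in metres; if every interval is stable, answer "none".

Evaluate Δρ/ρ₀ = −αΔT + βΔS across each adjacent pair:
  103–138 m: −αΔT+βΔS = −(2.1 × 10⁻⁴)(+2.6)+(7.1 × 10⁻⁴)(+0.17) = -4.3 × 10⁻⁴ → UNSTABLE
  138–209 m: −αΔT+βΔS = −(2.1 × 10⁻⁴)(-2.5)+(7.1 × 10⁻⁴)(+0.31) = 7.5 × 10⁻⁴ → stable
  209–258 m: −αΔT+βΔS = −(2.1 × 10⁻⁴)(-1.9)+(7.1 × 10⁻⁴)(-0.25) = 2.2 × 10⁻⁴ → stable
The 103–138 m interval has Δρ < 0: lighter water underlies denser water.

103–138 m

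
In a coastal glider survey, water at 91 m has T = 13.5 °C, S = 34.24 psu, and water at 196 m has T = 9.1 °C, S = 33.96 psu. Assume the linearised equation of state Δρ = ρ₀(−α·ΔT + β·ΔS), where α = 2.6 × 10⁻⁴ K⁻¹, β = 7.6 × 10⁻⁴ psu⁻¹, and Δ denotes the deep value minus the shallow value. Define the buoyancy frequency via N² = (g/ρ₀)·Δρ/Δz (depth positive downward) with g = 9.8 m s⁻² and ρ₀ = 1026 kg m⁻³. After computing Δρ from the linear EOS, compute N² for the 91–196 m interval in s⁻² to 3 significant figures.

8.69 × 10⁻⁵ s⁻²

ΔT = -4.4 K, ΔS = -0.28 psu (deep − shallow).
Δρ/ρ₀ = −αΔT + βΔS = 1.144 × 10⁻³ − 2.128 × 10⁻⁴ = 9.312 × 10⁻⁴, so Δρ ≈ 0.9554 kg m⁻³.
N² = (g/ρ₀)·Δρ/Δz = g·(Δρ/ρ₀)/Δz = 9.8 × 9.312 × 10⁻⁴ / 105 = 8.6912 × 10⁻⁵ s⁻² ≈ 8.69 × 10⁻⁵ s⁻².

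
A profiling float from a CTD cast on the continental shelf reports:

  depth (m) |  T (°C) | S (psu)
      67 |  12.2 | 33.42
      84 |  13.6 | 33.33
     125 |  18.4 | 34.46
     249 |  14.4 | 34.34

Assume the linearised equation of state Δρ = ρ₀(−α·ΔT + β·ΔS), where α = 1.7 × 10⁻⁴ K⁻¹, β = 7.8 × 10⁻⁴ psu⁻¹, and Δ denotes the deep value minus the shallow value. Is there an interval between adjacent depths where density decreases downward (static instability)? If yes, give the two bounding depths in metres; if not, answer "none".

Evaluate Δρ/ρ₀ = −αΔT + βΔS across each adjacent pair:
  67–84 m: −αΔT+βΔS = −(1.7 × 10⁻⁴)(+1.4)+(7.8 × 10⁻⁴)(-0.09) = -3.1 × 10⁻⁴ → UNSTABLE
  84–125 m: −αΔT+βΔS = −(1.7 × 10⁻⁴)(+4.8)+(7.8 × 10⁻⁴)(+1.13) = 6.5 × 10⁻⁵ → stable
  125–249 m: −αΔT+βΔS = −(1.7 × 10⁻⁴)(-4.0)+(7.8 × 10⁻⁴)(-0.12) = 5.9 × 10⁻⁴ → stable
The 67–84 m interval has Δρ < 0: lighter water underlies denser water.

67–84 m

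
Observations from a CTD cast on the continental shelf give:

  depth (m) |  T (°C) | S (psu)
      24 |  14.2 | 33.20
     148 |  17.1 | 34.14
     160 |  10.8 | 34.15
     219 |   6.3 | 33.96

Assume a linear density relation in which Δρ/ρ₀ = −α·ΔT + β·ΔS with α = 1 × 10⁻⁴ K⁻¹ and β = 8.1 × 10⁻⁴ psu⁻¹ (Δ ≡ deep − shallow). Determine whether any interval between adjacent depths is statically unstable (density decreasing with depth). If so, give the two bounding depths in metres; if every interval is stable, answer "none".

Evaluate Δρ/ρ₀ = −αΔT + βΔS across each adjacent pair:
  24–148 m: −αΔT+βΔS = −(1 × 10⁻⁴)(+2.9)+(8.1 × 10⁻⁴)(+0.94) = 4.7 × 10⁻⁴ → stable
  148–160 m: −αΔT+βΔS = −(1 × 10⁻⁴)(-6.3)+(8.1 × 10⁻⁴)(+0.01) = 6.4 × 10⁻⁴ → stable
  160–219 m: −αΔT+βΔS = −(1 × 10⁻⁴)(-4.5)+(8.1 × 10⁻⁴)(-0.19) = 3.0 × 10⁻⁴ → stable
Every interval has Δρ > 0: the column is stably stratified throughout.

none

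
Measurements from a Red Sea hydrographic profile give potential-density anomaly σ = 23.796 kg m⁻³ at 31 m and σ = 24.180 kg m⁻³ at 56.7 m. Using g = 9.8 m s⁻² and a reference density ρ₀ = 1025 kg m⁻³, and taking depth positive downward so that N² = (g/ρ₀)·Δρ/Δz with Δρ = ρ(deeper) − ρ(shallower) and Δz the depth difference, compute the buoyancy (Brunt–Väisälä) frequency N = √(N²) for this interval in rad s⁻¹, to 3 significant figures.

Δρ = 1024.180 − 1023.796 = 0.384 kg m⁻³ over Δz = 56.7 − 31 = 25.7 m.
N² = (9.8/1025) × (0.384/25.7) = 1.4286 × 10⁻⁴ s⁻².
N = √(1.4286 × 10⁻⁴) = 0.011952 rad s⁻¹ ≈ 0.0120 rad s⁻¹.

0.0120 rad s⁻¹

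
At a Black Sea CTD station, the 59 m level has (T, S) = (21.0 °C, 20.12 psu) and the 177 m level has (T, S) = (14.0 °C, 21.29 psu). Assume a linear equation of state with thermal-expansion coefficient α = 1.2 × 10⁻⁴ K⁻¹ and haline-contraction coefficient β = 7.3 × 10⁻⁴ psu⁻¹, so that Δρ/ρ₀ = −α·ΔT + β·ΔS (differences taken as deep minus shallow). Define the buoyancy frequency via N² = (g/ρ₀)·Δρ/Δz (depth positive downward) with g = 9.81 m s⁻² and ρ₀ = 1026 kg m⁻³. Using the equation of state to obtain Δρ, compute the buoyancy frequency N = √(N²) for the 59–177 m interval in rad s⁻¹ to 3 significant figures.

ΔT = -7.0 K, ΔS = +1.17 psu (deep − shallow).
Δρ/ρ₀ = −αΔT + βΔS = 8.40 × 10⁻⁴ + 8.541 × 10⁻⁴ = 1.6941 × 10⁻³, so Δρ ≈ 1.738 kg m⁻³.
N² = (g/ρ₀)·Δρ/Δz = g·(Δρ/ρ₀)/Δz = 9.81 × 1.6941 × 10⁻³ / 118 = 1.4084 × 10⁻⁴ s⁻².
N = √(1.4084 × 10⁻⁴) = 0.011868 rad s⁻¹ ≈ 0.0119 rad s⁻¹.

0.0119 rad s⁻¹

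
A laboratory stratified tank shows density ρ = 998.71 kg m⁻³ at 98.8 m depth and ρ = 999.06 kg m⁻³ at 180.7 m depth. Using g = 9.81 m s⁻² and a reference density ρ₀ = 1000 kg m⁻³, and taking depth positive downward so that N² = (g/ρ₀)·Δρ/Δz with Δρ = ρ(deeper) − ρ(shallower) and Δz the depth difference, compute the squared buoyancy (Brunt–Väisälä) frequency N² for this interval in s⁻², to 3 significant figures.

Δρ = 999.06 − 998.71 = 0.35 kg m⁻³ over Δz = 180.7 − 98.8 = 81.9 m.
N² = (9.81/1000) × (0.35/81.9) = 4.1923 × 10⁻⁵ s⁻² ≈ 4.19 × 10⁻⁵ s⁻².

4.19 × 10⁻⁵ s⁻²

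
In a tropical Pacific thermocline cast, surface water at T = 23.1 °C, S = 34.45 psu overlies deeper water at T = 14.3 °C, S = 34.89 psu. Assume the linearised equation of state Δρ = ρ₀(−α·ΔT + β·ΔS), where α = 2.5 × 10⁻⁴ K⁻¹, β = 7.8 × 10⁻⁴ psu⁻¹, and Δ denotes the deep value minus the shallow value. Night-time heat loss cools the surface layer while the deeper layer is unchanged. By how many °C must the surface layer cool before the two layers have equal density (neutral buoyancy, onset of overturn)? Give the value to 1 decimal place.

Neutral buoyancy requires Δρ = 0, i.e. −α(T_deep − T_surf′) + β(S_deep − S_surf) = 0.
T_surf′ = T_deep − (β/α)·ΔS = 14.3 − (7.8 × 10⁻⁴/2.5 × 10⁻⁴)·(+0.44) = 12.927 °C.
Cooling required: 23.1 − (12.927) = 10.173 °C.

10.2 °C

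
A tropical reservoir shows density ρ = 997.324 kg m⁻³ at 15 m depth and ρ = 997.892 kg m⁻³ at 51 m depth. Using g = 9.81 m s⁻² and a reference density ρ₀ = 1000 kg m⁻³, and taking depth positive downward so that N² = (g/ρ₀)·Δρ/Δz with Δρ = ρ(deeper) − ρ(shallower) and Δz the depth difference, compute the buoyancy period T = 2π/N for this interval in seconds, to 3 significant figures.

505 s

Δρ = 997.892 − 997.324 = 0.568 kg m⁻³ over Δz = 51 − 15 = 36 m.
N² = (9.81/1000) × (0.568/36) = 1.5478 × 10⁻⁴ s⁻².
N = √(1.5478 × 10⁻⁴) = 0.012441 rad s⁻¹, so T = 2π/N = 505.04 s ≈ 505 s.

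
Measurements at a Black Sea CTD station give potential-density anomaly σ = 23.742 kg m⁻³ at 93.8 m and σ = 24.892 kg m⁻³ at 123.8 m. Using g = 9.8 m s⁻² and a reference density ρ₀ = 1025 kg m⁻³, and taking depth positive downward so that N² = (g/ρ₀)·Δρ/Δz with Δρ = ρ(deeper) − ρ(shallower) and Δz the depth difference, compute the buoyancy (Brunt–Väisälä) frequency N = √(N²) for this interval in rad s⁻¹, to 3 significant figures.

0.0191 rad s⁻¹

Δρ = 1024.892 − 1023.742 = 1.150 kg m⁻³ over Δz = 123.8 − 93.8 = 30 m.
N² = (9.8/1025) × (1.150/30) = 3.6650 × 10⁻⁴ s⁻².
N = √(3.6650 × 10⁻⁴) = 0.019144 rad s⁻¹ ≈ 0.0191 rad s⁻¹.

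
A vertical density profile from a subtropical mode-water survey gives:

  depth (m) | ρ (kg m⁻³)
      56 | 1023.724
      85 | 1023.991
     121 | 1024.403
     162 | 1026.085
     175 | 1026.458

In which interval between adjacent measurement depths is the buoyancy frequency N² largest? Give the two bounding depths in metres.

Compute the density gradient over each adjacent pair:
  56–85 m: Δρ/Δz = 0.267/29 = 9.2 × 10⁻³ kg m⁻⁴
  85–121 m: Δρ/Δz = 0.412/36 = 0.011 kg m⁻⁴
  121–162 m: Δρ/Δz = 1.682/41 = 0.041 kg m⁻⁴
  162–175 m: Δρ/Δz = 0.373/13 = 0.029 kg m⁻⁴
The largest gradient is in the 121–162 m interval — the pycnocline.

121–162 m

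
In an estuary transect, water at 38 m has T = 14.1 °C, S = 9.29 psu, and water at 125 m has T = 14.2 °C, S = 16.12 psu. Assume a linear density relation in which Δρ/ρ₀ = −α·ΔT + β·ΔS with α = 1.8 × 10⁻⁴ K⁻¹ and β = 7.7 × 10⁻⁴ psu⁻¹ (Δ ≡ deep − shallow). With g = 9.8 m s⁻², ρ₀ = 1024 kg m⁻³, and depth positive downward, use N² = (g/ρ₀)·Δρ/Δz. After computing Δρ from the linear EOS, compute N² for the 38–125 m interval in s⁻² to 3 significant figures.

ΔT = +0.1 K, ΔS = +6.83 psu (deep − shallow).
Δρ/ρ₀ = −αΔT + βΔS = -1.80 × 10⁻⁵ + 5.2591 × 10⁻³ = 5.2411 × 10⁻³, so Δρ ≈ 5.367 kg m⁻³.
N² = (g/ρ₀)·Δρ/Δz = g·(Δρ/ρ₀)/Δz = 9.8 × 5.2411 × 10⁻³ / 87 = 5.9038 × 10⁻⁴ s⁻² ≈ 5.90 × 10⁻⁴ s⁻².

5.90 × 10⁻⁴ s⁻²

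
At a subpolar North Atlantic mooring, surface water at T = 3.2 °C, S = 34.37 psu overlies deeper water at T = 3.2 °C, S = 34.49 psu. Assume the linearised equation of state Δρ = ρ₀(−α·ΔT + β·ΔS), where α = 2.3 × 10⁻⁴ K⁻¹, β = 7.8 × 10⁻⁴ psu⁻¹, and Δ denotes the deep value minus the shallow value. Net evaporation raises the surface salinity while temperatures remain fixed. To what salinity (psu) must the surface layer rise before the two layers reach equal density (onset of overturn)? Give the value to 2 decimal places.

34.49 psu

Neutral buoyancy requires −α(T_deep − T_surf) + β(S_deep − S_surf′) = 0.
S_surf′ = S_deep − (α/β)·ΔT = 34.49 − (2.3 × 10⁻⁴/7.8 × 10⁻⁴)·(+0.0) = 34.4900 psu.
Increase required: 34.4900 − 34.37 = 0.1200 psu.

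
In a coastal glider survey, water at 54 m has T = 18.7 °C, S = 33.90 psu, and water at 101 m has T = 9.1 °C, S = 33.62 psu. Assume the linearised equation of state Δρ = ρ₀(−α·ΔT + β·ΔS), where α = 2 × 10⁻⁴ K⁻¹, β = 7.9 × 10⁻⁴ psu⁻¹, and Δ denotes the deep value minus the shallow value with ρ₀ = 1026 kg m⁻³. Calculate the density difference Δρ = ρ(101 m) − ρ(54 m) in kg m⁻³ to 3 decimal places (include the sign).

ΔT = -9.6 K, ΔS = -0.28 psu (deep − shallow).
Δρ/ρ₀ = −(2 × 10⁻⁴)(-9.6) + (7.9 × 10⁻⁴)(-0.28) = 1.6988 × 10⁻³.
Δρ = 1026 × (1.6988 × 10⁻³) = +1.743 kg m⁻³.
Positive Δρ: denser below, stable.

+1.743 kg m⁻³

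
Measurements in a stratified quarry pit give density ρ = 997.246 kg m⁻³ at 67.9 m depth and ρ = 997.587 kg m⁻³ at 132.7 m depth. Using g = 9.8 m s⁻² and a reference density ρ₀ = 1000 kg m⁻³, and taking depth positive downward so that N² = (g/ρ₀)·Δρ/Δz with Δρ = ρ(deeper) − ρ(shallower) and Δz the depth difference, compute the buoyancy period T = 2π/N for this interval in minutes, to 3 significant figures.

14.6 min

Δρ = 997.587 − 997.246 = 0.341 kg m⁻³ over Δz = 132.7 − 67.9 = 64.8 m.
N² = (9.8/1000) × (0.341/64.8) = 5.1571 × 10⁻⁵ s⁻².
N = √(5.1571 × 10⁻⁵) = 7.1813 × 10⁻³ rad s⁻¹, so T = 2π/N = 874.94 s = 14.582 min ≈ 14.6 min.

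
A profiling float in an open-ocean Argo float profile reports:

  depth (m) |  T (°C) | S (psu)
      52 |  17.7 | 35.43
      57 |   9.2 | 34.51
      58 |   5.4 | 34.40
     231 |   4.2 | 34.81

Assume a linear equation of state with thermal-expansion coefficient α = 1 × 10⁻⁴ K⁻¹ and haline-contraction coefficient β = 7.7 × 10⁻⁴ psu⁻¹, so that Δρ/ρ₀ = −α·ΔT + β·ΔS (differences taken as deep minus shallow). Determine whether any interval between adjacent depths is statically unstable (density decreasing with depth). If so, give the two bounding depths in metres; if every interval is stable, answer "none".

Evaluate Δρ/ρ₀ = −αΔT + βΔS across each adjacent pair:
  52–57 m: −αΔT+βΔS = −(1 × 10⁻⁴)(-8.5)+(7.7 × 10⁻⁴)(-0.92) = 1.4 × 10⁻⁴ → stable
  57–58 m: −αΔT+βΔS = −(1 × 10⁻⁴)(-3.8)+(7.7 × 10⁻⁴)(-0.11) = 3.0 × 10⁻⁴ → stable
  58–231 m: −αΔT+βΔS = −(1 × 10⁻⁴)(-1.2)+(7.7 × 10⁻⁴)(+0.41) = 4.4 × 10⁻⁴ → stable
Every interval has Δρ > 0: the column is stably stratified throughout.

none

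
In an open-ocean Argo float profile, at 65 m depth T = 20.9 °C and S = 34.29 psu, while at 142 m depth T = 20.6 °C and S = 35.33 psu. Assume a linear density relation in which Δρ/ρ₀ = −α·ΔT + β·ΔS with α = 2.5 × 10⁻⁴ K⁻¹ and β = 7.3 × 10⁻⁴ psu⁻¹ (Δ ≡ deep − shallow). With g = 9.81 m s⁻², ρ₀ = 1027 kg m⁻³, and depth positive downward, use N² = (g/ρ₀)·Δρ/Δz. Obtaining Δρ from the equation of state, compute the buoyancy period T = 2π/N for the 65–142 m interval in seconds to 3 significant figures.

ΔT = -0.3 K, ΔS = +1.04 psu (deep − shallow).
Δρ/ρ₀ = −αΔT + βΔS = 7.50 × 10⁻⁵ + 7.592 × 10⁻⁴ = 8.342 × 10⁻⁴, so Δρ ≈ 0.8567 kg m⁻³.
N² = (g/ρ₀)·Δρ/Δz = g·(Δρ/ρ₀)/Δz = 9.81 × 8.342 × 10⁻⁴ / 77 = 1.0628 × 10⁻⁴ s⁻².
N = √(1.0628 × 10⁻⁴) = 0.010309 rad s⁻¹ → T = 2π/N = 609.49 s ≈ 609 s.

609 s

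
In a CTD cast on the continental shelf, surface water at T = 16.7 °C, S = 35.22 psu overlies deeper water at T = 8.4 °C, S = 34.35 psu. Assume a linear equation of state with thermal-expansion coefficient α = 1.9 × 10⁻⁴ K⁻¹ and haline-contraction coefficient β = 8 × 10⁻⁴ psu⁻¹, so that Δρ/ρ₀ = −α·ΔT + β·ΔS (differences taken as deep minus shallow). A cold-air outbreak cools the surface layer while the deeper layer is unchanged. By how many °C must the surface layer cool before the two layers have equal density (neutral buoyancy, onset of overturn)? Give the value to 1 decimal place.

Neutral buoyancy requires Δρ = 0, i.e. −α(T_deep − T_surf′) + β(S_deep − S_surf) = 0.
T_surf′ = T_deep − (β/α)·ΔS = 8.4 − (8 × 10⁻⁴/1.9 × 10⁻⁴)·(-0.87) = 12.063 °C.
Cooling required: 16.7 − (12.063) = 4.637 °C.

4.6 °C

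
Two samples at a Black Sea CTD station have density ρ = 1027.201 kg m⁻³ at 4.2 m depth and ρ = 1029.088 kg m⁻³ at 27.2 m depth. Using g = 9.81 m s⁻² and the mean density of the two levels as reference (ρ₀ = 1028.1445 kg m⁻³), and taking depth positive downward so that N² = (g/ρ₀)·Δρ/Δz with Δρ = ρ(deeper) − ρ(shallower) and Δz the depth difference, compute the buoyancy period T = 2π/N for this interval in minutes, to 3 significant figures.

Δρ = 1029.088 − 1027.201 = 1.887 kg m⁻³ over Δz = 27.2 − 4.2 = 23 m.
N² = (9.81/1028.1445) × (1.887/23) = 7.8281 × 10⁻⁴ s⁻².
N = √(7.8281 × 10⁻⁴) = 0.027979 rad s⁻¹, so T = 2π/N = 224.57 s = 3.7428 min ≈ 3.74 min.

3.74 min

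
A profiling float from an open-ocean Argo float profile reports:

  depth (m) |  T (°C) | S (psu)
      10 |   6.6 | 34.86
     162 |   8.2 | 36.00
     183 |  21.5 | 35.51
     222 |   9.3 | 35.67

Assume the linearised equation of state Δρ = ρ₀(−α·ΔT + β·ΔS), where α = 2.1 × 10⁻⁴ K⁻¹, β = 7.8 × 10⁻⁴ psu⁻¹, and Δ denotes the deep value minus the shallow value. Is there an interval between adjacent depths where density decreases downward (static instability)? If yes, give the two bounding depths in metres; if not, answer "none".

162–183 m

Evaluate Δρ/ρ₀ = −αΔT + βΔS across each adjacent pair:
  10–162 m: −αΔT+βΔS = −(2.1 × 10⁻⁴)(+1.6)+(7.8 × 10⁻⁴)(+1.14) = 5.5 × 10⁻⁴ → stable
  162–183 m: −αΔT+βΔS = −(2.1 × 10⁻⁴)(+13.3)+(7.8 × 10⁻⁴)(-0.49) = -3.2 × 10⁻³ → UNSTABLE
  183–222 m: −αΔT+βΔS = −(2.1 × 10⁻⁴)(-12.2)+(7.8 × 10⁻⁴)(+0.16) = 2.7 × 10⁻³ → stable
The 162–183 m interval has Δρ < 0: lighter water underlies denser water.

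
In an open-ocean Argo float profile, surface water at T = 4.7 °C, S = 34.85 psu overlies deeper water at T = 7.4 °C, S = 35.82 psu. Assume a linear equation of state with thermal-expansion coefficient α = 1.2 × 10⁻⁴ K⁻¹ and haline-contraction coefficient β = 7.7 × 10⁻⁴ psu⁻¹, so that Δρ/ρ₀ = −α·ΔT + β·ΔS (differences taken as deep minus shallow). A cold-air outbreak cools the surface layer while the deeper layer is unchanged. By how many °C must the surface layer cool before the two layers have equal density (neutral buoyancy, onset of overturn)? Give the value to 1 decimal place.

Neutral buoyancy requires Δρ = 0, i.e. −α(T_deep − T_surf′) + β(S_deep − S_surf) = 0.
T_surf′ = T_deep − (β/α)·ΔS = 7.4 − (7.7 × 10⁻⁴/1.2 × 10⁻⁴)·(+0.97) = 1.176 °C.
Cooling required: 4.7 − (1.176) = 3.524 °C.

3.5 °C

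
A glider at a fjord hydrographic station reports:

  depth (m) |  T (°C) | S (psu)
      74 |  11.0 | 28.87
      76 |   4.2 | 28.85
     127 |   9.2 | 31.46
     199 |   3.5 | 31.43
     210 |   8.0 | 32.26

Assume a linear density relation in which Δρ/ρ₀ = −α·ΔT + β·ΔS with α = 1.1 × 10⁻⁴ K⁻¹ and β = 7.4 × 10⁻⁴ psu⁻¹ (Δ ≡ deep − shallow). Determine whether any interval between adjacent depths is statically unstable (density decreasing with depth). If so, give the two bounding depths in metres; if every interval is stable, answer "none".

none

Evaluate Δρ/ρ₀ = −αΔT + βΔS across each adjacent pair:
  74–76 m: −αΔT+βΔS = −(1.1 × 10⁻⁴)(-6.8)+(7.4 × 10⁻⁴)(-0.02) = 7.3 × 10⁻⁴ → stable
  76–127 m: −αΔT+βΔS = −(1.1 × 10⁻⁴)(+5.0)+(7.4 × 10⁻⁴)(+2.61) = 1.4 × 10⁻³ → stable
  127–199 m: −αΔT+βΔS = −(1.1 × 10⁻⁴)(-5.7)+(7.4 × 10⁻⁴)(-0.03) = 6.0 × 10⁻⁴ → stable
  199–210 m: −αΔT+βΔS = −(1.1 × 10⁻⁴)(+4.5)+(7.4 × 10⁻⁴)(+0.83) = 1.2 × 10⁻⁴ → stable
Every interval has Δρ > 0: the column is stably stratified throughout.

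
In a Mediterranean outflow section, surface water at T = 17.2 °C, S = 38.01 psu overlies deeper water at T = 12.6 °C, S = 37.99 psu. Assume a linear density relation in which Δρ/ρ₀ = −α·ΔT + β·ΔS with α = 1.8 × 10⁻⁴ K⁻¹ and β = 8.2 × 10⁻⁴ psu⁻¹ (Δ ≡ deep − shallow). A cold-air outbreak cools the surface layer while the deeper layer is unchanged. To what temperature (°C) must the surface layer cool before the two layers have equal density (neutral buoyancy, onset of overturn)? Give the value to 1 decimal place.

Neutral buoyancy requires Δρ = 0, i.e. −α(T_deep − T_surf′) + β(S_deep − S_surf) = 0.
T_surf′ = T_deep − (β/α)·ΔS = 12.6 − (8.2 × 10⁻⁴/1.8 × 10⁻⁴)·(-0.02) = 12.691 °C.
Cooling required: 17.2 − (12.691) = 4.509 °C.

12.7 °C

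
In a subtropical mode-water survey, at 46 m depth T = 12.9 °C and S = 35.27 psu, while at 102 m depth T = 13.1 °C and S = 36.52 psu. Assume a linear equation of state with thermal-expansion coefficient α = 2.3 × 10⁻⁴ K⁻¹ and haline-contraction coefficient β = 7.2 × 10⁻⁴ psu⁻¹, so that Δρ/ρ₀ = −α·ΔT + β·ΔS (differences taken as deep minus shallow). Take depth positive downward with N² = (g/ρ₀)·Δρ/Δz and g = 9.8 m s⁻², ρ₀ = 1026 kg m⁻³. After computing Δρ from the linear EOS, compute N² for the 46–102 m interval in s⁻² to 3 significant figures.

ΔT = +0.2 K, ΔS = +1.25 psu (deep − shallow).
Δρ/ρ₀ = −αΔT + βΔS = -4.60 × 10⁻⁵ + 9.00 × 10⁻⁴ = 8.54 × 10⁻⁴, so Δρ ≈ 0.8762 kg m⁻³.
N² = (g/ρ₀)·Δρ/Δz = g·(Δρ/ρ₀)/Δz = 9.8 × 8.54 × 10⁻⁴ / 56 = 1.4945 × 10⁻⁴ s⁻² ≈ 1.49 × 10⁻⁴ s⁻².

1.49 × 10⁻⁴ s⁻²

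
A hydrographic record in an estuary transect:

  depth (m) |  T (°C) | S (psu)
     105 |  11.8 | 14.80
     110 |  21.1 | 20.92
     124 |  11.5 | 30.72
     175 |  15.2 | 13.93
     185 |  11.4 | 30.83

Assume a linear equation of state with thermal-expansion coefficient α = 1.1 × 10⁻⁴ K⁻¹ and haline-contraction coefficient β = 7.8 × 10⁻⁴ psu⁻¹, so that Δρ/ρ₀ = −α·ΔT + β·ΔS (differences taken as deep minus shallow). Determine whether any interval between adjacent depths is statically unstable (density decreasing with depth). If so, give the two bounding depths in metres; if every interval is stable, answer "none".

124–175 m

Evaluate Δρ/ρ₀ = −αΔT + βΔS across each adjacent pair:
  105–110 m: −αΔT+βΔS = −(1.1 × 10⁻⁴)(+9.3)+(7.8 × 10⁻⁴)(+6.12) = 3.8 × 10⁻³ → stable
  110–124 m: −αΔT+βΔS = −(1.1 × 10⁻⁴)(-9.6)+(7.8 × 10⁻⁴)(+9.80) = 8.7 × 10⁻³ → stable
  124–175 m: −αΔT+βΔS = −(1.1 × 10⁻⁴)(+3.7)+(7.8 × 10⁻⁴)(-16.79) = -0.014 → UNSTABLE
  175–185 m: −αΔT+βΔS = −(1.1 × 10⁻⁴)(-3.8)+(7.8 × 10⁻⁴)(+16.90) = 0.014 → stable
The 124–175 m interval has Δρ < 0: lighter water underlies denser water.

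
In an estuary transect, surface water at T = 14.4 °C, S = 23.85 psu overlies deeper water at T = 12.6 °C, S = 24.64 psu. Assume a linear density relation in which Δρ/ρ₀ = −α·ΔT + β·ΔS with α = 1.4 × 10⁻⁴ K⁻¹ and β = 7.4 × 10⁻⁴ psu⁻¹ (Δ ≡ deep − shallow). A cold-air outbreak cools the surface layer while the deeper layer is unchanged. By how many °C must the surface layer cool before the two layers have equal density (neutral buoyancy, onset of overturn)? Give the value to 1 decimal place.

6.0 °C

Neutral buoyancy requires Δρ = 0, i.e. −α(T_deep − T_surf′) + β(S_deep − S_surf) = 0.
T_surf′ = T_deep − (β/α)·ΔS = 12.6 − (7.4 × 10⁻⁴/1.4 × 10⁻⁴)·(+0.79) = 8.424 °C.
Cooling required: 14.4 − (8.424) = 5.976 °C.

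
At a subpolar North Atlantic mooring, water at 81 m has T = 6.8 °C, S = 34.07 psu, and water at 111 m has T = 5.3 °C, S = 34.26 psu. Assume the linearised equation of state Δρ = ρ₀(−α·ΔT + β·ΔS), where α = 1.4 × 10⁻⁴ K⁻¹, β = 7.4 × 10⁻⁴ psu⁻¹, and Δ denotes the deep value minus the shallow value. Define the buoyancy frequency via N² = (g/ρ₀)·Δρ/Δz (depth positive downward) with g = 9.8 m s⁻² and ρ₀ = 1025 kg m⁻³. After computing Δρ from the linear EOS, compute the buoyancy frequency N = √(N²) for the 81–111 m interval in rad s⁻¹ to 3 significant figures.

0.0107 rad s⁻¹

ΔT = -1.5 K, ΔS = +0.19 psu (deep − shallow).
Δρ/ρ₀ = −αΔT + βΔS = 2.10 × 10⁻⁴ + 1.406 × 10⁻⁴ = 3.506 × 10⁻⁴, so Δρ ≈ 0.3594 kg m⁻³.
N² = (g/ρ₀)·Δρ/Δz = g·(Δρ/ρ₀)/Δz = 9.8 × 3.506 × 10⁻⁴ / 30 = 1.1453 × 10⁻⁴ s⁻².
N = √(1.1453 × 10⁻⁴) = 0.010702 rad s⁻¹ ≈ 0.0107 rad s⁻¹.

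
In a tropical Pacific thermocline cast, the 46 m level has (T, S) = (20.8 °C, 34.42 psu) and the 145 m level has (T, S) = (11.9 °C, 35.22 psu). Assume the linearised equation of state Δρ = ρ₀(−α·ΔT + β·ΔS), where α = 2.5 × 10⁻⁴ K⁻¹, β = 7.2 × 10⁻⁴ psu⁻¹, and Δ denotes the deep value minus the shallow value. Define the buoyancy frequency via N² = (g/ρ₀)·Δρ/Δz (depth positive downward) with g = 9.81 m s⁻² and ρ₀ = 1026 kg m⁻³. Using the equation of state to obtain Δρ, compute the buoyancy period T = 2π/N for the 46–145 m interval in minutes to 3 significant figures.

ΔT = -8.9 K, ΔS = +0.80 psu (deep − shallow).
Δρ/ρ₀ = −αΔT + βΔS = 2.225 × 10⁻³ + 5.76 × 10⁻⁴ = 2.801 × 10⁻³, so Δρ ≈ 2.874 kg m⁻³.
N² = (g/ρ₀)·Δρ/Δz = g·(Δρ/ρ₀)/Δz = 9.81 × 2.801 × 10⁻³ / 99 = 2.7755 × 10⁻⁴ s⁻².
N = √(2.7755 × 10⁻⁴) = 0.016660 rad s⁻¹ → T = 2π/N = 377.14 s = 6.2857 min ≈ 6.29 min.

6.29 min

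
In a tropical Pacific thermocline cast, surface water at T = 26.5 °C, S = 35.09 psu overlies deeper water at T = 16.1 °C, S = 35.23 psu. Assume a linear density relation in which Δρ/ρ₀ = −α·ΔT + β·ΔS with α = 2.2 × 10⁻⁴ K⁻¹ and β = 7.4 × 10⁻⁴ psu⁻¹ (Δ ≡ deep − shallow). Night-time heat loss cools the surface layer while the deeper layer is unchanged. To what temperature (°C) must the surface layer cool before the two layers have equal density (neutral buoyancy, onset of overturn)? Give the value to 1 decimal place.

15.6 °C

Neutral buoyancy requires Δρ = 0, i.e. −α(T_deep − T_surf′) + β(S_deep − S_surf) = 0.
T_surf′ = T_deep − (β/α)·ΔS = 16.1 − (7.4 × 10⁻⁴/2.2 × 10⁻⁴)·(+0.14) = 15.629 °C.
Cooling required: 26.5 − (15.629) = 10.871 °C.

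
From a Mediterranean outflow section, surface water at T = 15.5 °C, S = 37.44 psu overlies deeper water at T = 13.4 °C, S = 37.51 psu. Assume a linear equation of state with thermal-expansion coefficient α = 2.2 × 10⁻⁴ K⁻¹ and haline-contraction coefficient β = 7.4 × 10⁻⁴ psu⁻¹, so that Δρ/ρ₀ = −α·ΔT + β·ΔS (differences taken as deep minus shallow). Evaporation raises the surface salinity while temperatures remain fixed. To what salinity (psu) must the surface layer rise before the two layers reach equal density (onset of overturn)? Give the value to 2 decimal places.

38.13 psu

Neutral buoyancy requires −α(T_deep − T_surf) + β(S_deep − S_surf′) = 0.
S_surf′ = S_deep − (α/β)·ΔT = 37.51 − (2.2 × 10⁻⁴/7.4 × 10⁻⁴)·(-2.1) = 38.1343 psu.
Increase required: 38.1343 − 37.44 = 0.6943 psu.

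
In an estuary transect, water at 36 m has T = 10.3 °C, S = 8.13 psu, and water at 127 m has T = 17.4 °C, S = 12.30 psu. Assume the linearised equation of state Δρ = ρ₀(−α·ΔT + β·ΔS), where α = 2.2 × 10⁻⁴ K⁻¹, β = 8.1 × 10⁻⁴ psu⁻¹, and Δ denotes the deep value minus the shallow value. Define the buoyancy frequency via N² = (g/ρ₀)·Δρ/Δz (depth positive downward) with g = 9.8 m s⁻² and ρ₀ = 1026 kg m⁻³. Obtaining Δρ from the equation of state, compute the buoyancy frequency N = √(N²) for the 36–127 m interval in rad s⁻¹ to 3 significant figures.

0.0140 rad s⁻¹

ΔT = +7.1 K, ΔS = +4.17 psu (deep − shallow).
Δρ/ρ₀ = −αΔT + βΔS = -1.562 × 10⁻³ + 3.3777 × 10⁻³ = 1.8157 × 10⁻³, so Δρ ≈ 1.863 kg m⁻³.
N² = (g/ρ₀)·Δρ/Δz = g·(Δρ/ρ₀)/Δz = 9.8 × 1.8157 × 10⁻³ / 91 = 1.9554 × 10⁻⁴ s⁻².
N = √(1.9554 × 10⁻⁴) = 0.013984 rad s⁻¹ ≈ 0.0140 rad s⁻¹.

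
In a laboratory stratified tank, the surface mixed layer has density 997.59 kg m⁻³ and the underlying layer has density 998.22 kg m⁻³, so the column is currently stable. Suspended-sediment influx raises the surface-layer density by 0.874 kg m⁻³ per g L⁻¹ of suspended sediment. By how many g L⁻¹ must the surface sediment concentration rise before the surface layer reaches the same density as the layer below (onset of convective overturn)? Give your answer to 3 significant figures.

0.721 g L⁻¹

Density deficit of the surface layer: 998.22 − 997.59 = 0.63 kg m⁻³.
Required change = 0.63 / 0.874 = 0.721 g L⁻¹.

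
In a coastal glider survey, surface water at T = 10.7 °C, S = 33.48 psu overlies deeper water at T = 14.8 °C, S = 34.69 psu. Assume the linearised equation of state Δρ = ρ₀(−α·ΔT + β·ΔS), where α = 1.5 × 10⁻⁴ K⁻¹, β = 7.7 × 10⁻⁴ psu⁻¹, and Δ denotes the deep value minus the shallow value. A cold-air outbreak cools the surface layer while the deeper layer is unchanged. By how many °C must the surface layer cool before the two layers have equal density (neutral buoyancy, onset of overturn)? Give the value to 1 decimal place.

2.1 °C

Neutral buoyancy requires Δρ = 0, i.e. −α(T_deep − T_surf′) + β(S_deep − S_surf) = 0.
T_surf′ = T_deep − (β/α)·ΔS = 14.8 − (7.7 × 10⁻⁴/1.5 × 10⁻⁴)·(+1.21) = 8.589 °C.
Cooling required: 10.7 − (8.589) = 2.111 °C.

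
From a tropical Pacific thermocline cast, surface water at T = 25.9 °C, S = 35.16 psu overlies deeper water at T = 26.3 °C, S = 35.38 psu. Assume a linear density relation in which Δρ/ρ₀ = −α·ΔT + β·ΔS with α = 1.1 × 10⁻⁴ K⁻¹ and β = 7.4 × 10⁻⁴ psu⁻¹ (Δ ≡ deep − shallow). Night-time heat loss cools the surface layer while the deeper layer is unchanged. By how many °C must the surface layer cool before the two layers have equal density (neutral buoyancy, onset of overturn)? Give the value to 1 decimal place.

1.1 °C

Neutral buoyancy requires Δρ = 0, i.e. −α(T_deep − T_surf′) + β(S_deep − S_surf) = 0.
T_surf′ = T_deep − (β/α)·ΔS = 26.3 − (7.4 × 10⁻⁴/1.1 × 10⁻⁴)·(+0.22) = 24.820 °C.
Cooling required: 25.9 − (24.820) = 1.080 °C.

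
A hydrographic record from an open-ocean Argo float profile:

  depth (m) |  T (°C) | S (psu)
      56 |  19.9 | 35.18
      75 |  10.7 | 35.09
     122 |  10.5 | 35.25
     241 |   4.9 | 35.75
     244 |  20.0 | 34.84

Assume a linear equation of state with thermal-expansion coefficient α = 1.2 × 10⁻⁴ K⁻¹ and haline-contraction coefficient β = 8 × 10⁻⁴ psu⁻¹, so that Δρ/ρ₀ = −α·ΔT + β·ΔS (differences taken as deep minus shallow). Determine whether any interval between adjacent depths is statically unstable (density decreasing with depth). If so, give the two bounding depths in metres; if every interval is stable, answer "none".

241–244 m

Evaluate Δρ/ρ₀ = −αΔT + βΔS across each adjacent pair:
  56–75 m: −αΔT+βΔS = −(1.2 × 10⁻⁴)(-9.2)+(8 × 10⁻⁴)(-0.09) = 1.0 × 10⁻³ → stable
  75–122 m: −αΔT+βΔS = −(1.2 × 10⁻⁴)(-0.2)+(8 × 10⁻⁴)(+0.16) = 1.5 × 10⁻⁴ → stable
  122–241 m: −αΔT+βΔS = −(1.2 × 10⁻⁴)(-5.6)+(8 × 10⁻⁴)(+0.50) = 1.1 × 10⁻³ → stable
  241–244 m: −αΔT+βΔS = −(1.2 × 10⁻⁴)(+15.1)+(8 × 10⁻⁴)(-0.91) = -2.5 × 10⁻³ → UNSTABLE
The 241–244 m interval has Δρ < 0: lighter water underlies denser water.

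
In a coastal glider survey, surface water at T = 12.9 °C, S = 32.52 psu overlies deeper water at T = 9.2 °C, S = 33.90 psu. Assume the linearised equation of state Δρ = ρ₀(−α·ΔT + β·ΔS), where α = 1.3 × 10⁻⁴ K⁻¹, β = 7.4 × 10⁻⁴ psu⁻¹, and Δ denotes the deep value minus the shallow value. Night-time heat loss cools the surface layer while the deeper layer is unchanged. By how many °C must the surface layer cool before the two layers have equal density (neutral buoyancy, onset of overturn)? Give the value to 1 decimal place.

11.6 °C

Neutral buoyancy requires Δρ = 0, i.e. −α(T_deep − T_surf′) + β(S_deep − S_surf) = 0.
T_surf′ = T_deep − (β/α)·ΔS = 9.2 − (7.4 × 10⁻⁴/1.3 × 10⁻⁴)·(+1.38) = 1.345 °C.
Cooling required: 12.9 − (1.345) = 11.555 °C.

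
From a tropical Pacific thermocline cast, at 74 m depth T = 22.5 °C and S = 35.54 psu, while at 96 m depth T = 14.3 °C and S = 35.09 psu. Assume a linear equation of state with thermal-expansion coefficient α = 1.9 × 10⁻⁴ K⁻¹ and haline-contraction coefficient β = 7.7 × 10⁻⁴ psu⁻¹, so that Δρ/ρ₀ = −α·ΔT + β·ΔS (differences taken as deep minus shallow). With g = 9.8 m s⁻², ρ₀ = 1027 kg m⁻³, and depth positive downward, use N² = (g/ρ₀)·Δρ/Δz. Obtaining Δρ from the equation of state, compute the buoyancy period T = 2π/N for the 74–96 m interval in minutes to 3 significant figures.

ΔT = -8.2 K, ΔS = -0.45 psu (deep − shallow).
Δρ/ρ₀ = −αΔT + βΔS = 1.558 × 10⁻³ − 3.465 × 10⁻⁴ = 1.2115 × 10⁻³, so Δρ ≈ 1.244 kg m⁻³.
N² = (g/ρ₀)·Δρ/Δz = g·(Δρ/ρ₀)/Δz = 9.8 × 1.2115 × 10⁻³ / 22 = 5.3967 × 10⁻⁴ s⁻².
N = √(5.3967 × 10⁻⁴) = 0.023231 rad s⁻¹ → T = 2π/N = 270.47 s = 4.5078 min ≈ 4.51 min.

4.51 min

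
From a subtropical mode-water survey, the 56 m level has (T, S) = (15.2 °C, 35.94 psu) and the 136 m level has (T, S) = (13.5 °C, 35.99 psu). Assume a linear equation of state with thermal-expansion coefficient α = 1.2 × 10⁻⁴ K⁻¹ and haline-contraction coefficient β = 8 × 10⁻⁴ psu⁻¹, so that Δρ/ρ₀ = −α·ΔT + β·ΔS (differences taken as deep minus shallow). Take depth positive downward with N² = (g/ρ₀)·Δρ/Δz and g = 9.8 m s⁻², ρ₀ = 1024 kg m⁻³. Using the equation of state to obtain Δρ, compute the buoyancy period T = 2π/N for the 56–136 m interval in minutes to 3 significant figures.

19.2 min

ΔT = -1.7 K, ΔS = +0.05 psu (deep − shallow).
Δρ/ρ₀ = −αΔT + βΔS = 2.04 × 10⁻⁴ + 4.00 × 10⁻⁵ = 2.44 × 10⁻⁴, so Δρ ≈ 0.2499 kg m⁻³.
N² = (g/ρ₀)·Δρ/Δz = g·(Δρ/ρ₀)/Δz = 9.8 × 2.44 × 10⁻⁴ / 80 = 2.9890 × 10⁻⁵ s⁻².
N = √(2.9890 × 10⁻⁵) = 5.4672 × 10⁻³ rad s⁻¹ → T = 2π/N = 1.1493 × 10³ s = 19.155 min ≈ 19.2 min.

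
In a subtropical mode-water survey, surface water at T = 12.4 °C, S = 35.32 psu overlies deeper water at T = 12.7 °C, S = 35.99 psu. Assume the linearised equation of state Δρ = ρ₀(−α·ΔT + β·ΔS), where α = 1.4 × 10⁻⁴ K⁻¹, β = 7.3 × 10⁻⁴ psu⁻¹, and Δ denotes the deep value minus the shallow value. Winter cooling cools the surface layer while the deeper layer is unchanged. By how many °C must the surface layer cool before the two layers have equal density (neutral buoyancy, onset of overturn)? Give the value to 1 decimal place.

Neutral buoyancy requires Δρ = 0, i.e. −α(T_deep − T_surf′) + β(S_deep − S_surf) = 0.
T_surf′ = T_deep − (β/α)·ΔS = 12.7 − (7.3 × 10⁻⁴/1.4 × 10⁻⁴)·(+0.67) = 9.206 °C.
Cooling required: 12.4 − (9.206) = 3.194 °C.

3.2 °C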